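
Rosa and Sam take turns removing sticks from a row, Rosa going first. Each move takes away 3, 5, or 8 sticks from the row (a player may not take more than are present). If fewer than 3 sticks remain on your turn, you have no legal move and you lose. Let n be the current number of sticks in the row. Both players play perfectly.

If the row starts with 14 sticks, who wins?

Rosa wins.

Compute win/loss labels from the base case upward. A position with no move is L. Any other position is W if it can reach an L in one move, else L.
n=0: no move → L
n=1: no move → L
n=2: no move → L
n=3: reaches L-position 0 → W
n=4: reaches L-position 1 → W
n=5: reaches L-position 2 → W
n=6: reaches L-position 1 → W
n=7: reaches L-position 2 → W
n=8: reaches L-position 0 → W
n=9: reaches L-position 1 → W
n=10: reaches L-position 2 → W
n=11: only reaches 8(W), 6(W), 3(W), all W → L
n=12: only reaches 9(W), 7(W), 4(W), all W → L
n=13: only reaches 10(W), 8(W), 5(W), all W → L
n=14: reaches L-position 11 → W
The starting position 14 is W: Rosa should remove 3, leaving 11, handing over an L position.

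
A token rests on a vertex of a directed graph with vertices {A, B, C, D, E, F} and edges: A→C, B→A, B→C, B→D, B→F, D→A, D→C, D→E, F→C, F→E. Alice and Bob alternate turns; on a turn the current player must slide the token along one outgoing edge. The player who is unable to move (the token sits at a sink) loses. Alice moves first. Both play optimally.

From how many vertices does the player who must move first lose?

Build the W/L table. Terminal = L. A non-terminal position is W if it has a move to some L; otherwise it is L.
Every edge goes from a vertex to one that appears earlier in the order C, E, A, D, F, B, so processing vertices in that order labels each vertex after all of its successors.
C: no outgoing edge → L
E: no outgoing edge → L
A: reaches L-position C → W
D: reaches L-position E → W
F: reaches L-position E → W
B: reaches L-position C → W
The L vertices are C, E; that is 2 in all.

2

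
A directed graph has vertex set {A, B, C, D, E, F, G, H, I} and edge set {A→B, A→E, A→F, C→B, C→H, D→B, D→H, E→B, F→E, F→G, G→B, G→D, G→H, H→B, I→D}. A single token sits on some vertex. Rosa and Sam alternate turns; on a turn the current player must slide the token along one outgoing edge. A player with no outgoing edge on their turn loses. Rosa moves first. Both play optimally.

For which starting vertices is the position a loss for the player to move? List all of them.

B, F, I

Classify positions by backward induction: terminal positions (no move available) are L. From any other position, the mover wins iff some move reaches an L.
Every edge goes from a vertex to one that appears earlier in the order B, H, D, G, E, C, F, I, A, so processing vertices in that order labels each vertex after all of its successors.
B: no outgoing edge → L
H: →B(L), so W
D: →B(L), so W
G: →B(L), so W
E: →B(L), so W
C: →B(L), so W
F: →E(W), G(W) — all W, so L
I: →D(W) only, which is W, so L
A: →F(L), so W
Reading off the rows marked L gives the requested list; there are 3 such vertices.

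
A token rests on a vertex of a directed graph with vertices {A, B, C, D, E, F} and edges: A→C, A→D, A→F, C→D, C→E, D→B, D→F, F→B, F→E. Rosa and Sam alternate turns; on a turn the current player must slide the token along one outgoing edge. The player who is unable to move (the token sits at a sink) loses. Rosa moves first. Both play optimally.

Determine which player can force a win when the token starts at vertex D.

Rosa wins.

Use the standard recursion: the mover loses at a terminal position; elsewhere, the mover wins exactly when some move hands the opponent an L position.
Every edge goes from a vertex to one that appears earlier in the order B, E, F, D, C, A, so processing vertices in that order labels each vertex after all of its successors.
B: no outgoing edge → L
E: no outgoing edge → L
F: reaches L-position E → W
D: reaches L-position B → W
C: reaches L-position E → W
A: only reaches C(W), D(W), F(W), all W → L
The starting position D is W: Rosa should move to B, handing over an L position.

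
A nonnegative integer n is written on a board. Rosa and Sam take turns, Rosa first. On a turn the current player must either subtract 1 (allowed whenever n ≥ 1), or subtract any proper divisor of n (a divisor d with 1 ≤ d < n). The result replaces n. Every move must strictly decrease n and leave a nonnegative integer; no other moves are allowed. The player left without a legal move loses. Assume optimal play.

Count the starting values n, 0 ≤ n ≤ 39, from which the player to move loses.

20

Positions with no move are L. A position that does have a move is losing for the player to move precisely when every available move leads to a winning position for the opponent. Fill in the labels:
n=0: no move → L
n=1: reaches L-position 0 → W
n=2: only reaches 1(W), which is W → L
n=3: reaches L-position 2 → W
n=4: reaches L-position 2 → W
n=5: only reaches 4(W), which is W → L
n=6: reaches L-position 5 → W
n=7: only reaches 6(W), which is W → L
n=8: reaches L-position 7 → W
n=9: only reaches 6(W), 8(W), all W → L
n=10: reaches L-position 5 → W
n=11: only reaches 10(W), which is W → L
n=12: reaches L-position 9 → W
n=13: only reaches 12(W), which is W → L
n=14: reaches L-position 7 → W
n=15: only reaches 10(W), 12(W), 14(W), all W → L
n=16: reaches L-position 15 → W
n=17: only reaches 16(W), which is W → L
n=18: reaches L-position 9 → W
n=19: only reaches 18(W), which is W → L
n=20: reaches L-position 15 → W
n=21: only reaches 14(W), 18(W), 20(W), all W → L
n=22: reaches L-position 11 → W
n=23: only reaches 22(W), which is W → L
n=24: reaches L-position 21 → W
n=25: only reaches 20(W), 24(W), all W → L
n=26: reaches L-position 13 → W
n=27: only reaches 18(W), 24(W), 26(W), all W → L
n=28: reaches L-position 21 → W
n=29: only reaches 28(W), which is W → L
n=30: reaches L-position 15 → W
n=31: only reaches 30(W), which is W → L
n=32: reaches L-position 31 → W
n=33: only reaches 22(W), 30(W), 32(W), all W → L
n=34: reaches L-position 17 → W
n=35: only reaches 28(W), 30(W), 34(W), all W → L
n=36: reaches L-position 27 → W
n=37: only reaches 36(W), which is W → L
n=38: reaches L-position 19 → W
n=39: only reaches 26(W), 36(W), 38(W), all W → L
L entries with 0 ≤ n ≤ 39: n = 0, 2, 5, 7, 9, 11, 13, 15, 17, 19, 21, 23, 25, 27, 29, 31, 33, 35, 37, 39; that makes 20.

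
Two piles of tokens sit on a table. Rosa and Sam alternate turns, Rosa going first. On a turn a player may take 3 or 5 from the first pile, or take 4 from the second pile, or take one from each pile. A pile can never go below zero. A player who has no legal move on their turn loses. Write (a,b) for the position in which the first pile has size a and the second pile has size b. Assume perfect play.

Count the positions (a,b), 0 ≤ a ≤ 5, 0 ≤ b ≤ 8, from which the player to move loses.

22

Build the W/L table. Terminal = L. A non-terminal position is W if it has a move to some L; otherwise it is L.
Every move lowers a or b (never raises either), so fill the grid row by row in increasing a, and left to right within a row: each cell's successors are then already labelled.
      b=0  b=1  b=2  b=3  b=4  b=5  b=6  b=7  b=8
a=0:    L    L    L    L    W    W    W    W    L
a=1:    L    W    W    W    W    L    L    L    L
a=2:    L    W    L    L    W    L    W    W    W
a=3:    W    W    W    W    W    L    W    L    W
a=4:    W    L    L    L    L    W    W    W    W
a=5:    W    W    W    W    W    W    L    L    W
Cells with no legal move (terminal, hence L): (0,0), (0,1), (0,2), (0,3), (1,0), (2,0).
The remaining L cells, each justified by listing all of its moves:
(0,8): the only move is to (0,4)(W), a W ⇒ L
(1,5): moves to (1,1)(W), (0,4)(W); every one is W ⇒ L
(1,6): moves to (1,2)(W), (0,5)(W); every one is W ⇒ L
(1,7): moves to (1,3)(W), (0,6)(W); every one is W ⇒ L
(1,8): moves to (1,4)(W), (0,7)(W); every one is W ⇒ L
(2,2): the only move is to (1,1)(W), a W ⇒ L
(2,3): the only move is to (1,2)(W), a W ⇒ L
(2,5): moves to (2,1)(W), (1,4)(W); every one is W ⇒ L
(3,5): moves to (0,5)(W), (3,1)(W), (2,4)(W); every one is W ⇒ L
(3,7): moves to (0,7)(W), (3,3)(W), (2,6)(W); every one is W ⇒ L
(4,1): moves to (1,1)(W), (3,0)(W); every one is W ⇒ L
(4,2): moves to (1,2)(W), (3,1)(W); every one is W ⇒ L
(4,3): moves to (1,3)(W), (3,2)(W); every one is W ⇒ L
(4,4): moves to (1,4)(W), (4,0)(W), (3,3)(W); every one is W ⇒ L
(5,6): moves to (2,6)(W), (0,6)(W), (5,2)(W), (4,5)(W); every one is W ⇒ L
(5,7): moves to (2,7)(W), (0,7)(W), (5,3)(W), (4,6)(W); every one is W ⇒ L
Every other cell has at least one move into one of the L cells above, so it is W.
L cells per row: a=0: 5, a=1: 5, a=2: 4, a=3: 2, a=4: 4, a=5: 2; total 22.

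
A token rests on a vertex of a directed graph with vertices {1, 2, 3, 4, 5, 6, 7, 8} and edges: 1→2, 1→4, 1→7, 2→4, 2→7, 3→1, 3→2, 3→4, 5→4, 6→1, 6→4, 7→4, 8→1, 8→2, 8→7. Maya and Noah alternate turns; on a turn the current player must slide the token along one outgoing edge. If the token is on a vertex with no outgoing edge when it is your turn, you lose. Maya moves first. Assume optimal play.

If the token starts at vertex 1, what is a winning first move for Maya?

Move to 4.

Classify positions by backward induction: terminal positions (no move available) are L. From any other position, the mover wins iff some move reaches an L.
Every edge goes from a vertex to one that appears earlier in the order 4, 7, 2, 1, 3, 5, 6, 8, so processing vertices in that order labels each vertex after all of its successors.
4: no outgoing edge → L
7: reaches L-position 4 → W
2: reaches L-position 4 → W
1: reaches L-position 4 → W
3: reaches L-position 4 → W
5: reaches L-position 4 → W
6: reaches L-position 4 → W
8: only reaches 1(W), 2(W), 7(W), all W → L
From 1, the L positions reachable in one move are: 4.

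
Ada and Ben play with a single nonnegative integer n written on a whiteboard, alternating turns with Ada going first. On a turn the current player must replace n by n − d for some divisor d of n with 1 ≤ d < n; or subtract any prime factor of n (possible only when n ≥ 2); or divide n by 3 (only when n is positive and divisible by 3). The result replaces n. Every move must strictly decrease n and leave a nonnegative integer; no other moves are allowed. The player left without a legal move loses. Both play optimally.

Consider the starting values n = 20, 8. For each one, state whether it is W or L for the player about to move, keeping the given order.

20: L, 8: W

Classify positions by backward induction: terminal positions (no move available) are L. From any other position, the mover wins iff some move reaches an L.
n=0: no move → L
n=1: no move → L
n=2: →0(L), so W
n=3: →0(L), so W
n=4: →2(W), 3(W) — all W, so L
n=5: →0(L), so W
n=6: →4(L), so W
n=7: →0(L), so W
n=8: →4(L), so W
n=9: →3(W), 6(W), 8(W) — all W, so L
n=10: →9(L), so W
n=11: →0(L), so W
n=12: →4(L), so W
n=13: →0(L), so W
n=14: →7(W), 12(W), 13(W) — all W, so L
n=15: →14(L), so W
n=16: →14(L), so W
n=17: →0(L), so W
n=18: →9(L), so W
n=19: →0(L), so W
n=20: →10(W), 15(W), 16(W), 18(W), 19(W) — all W, so L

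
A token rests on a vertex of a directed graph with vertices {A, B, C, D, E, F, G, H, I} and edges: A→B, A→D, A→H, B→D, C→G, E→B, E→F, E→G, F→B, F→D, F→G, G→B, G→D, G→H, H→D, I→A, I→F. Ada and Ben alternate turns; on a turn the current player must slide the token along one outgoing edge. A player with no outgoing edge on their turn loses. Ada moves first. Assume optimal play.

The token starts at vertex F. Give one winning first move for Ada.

Label each position W (a win for the player to move) or L (a loss). A position with no legal move is L; any other position is W exactly when some move reaches an L, and L when every move reaches a W.
Every edge goes from a vertex to one that appears earlier in the order D, H, B, A, G, C, F, E, I, so processing vertices in that order labels each vertex after all of its successors.
D: no outgoing edge → L
H: reaches L-position D → W
B: reaches L-position D → W
A: reaches L-position D → W
G: reaches L-position D → W
C: only reaches G(W), which is W → L
F: reaches L-position D → W
E: only reaches F(W), G(W), B(W), all W → L
I: only reaches F(W), A(W), all W → L
From F, the L positions reachable in one move are: D.

Move to D.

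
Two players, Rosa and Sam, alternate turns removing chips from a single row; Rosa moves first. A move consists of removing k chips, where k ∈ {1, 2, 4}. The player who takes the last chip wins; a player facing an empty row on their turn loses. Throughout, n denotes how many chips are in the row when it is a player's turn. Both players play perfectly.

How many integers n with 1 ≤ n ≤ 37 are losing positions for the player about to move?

12

Work bottom-up. With no move the player to move loses. Otherwise the position is W if at least one move leads to an L position for the opponent, and L if every move leads to a W.
n=0: no move → L
n=1: →0(L), so W
n=2: →0(L), so W
n=3: →2(W), 1(W) — all W, so L
n=4: →3(L), so W
n=5: →3(L), so W
n=6: →5(W), 4(W), 2(W) — all W, so L
n=7: →6(L), so W
n=8: →6(L), so W
n=9: →8(W), 7(W), 5(W) — all W, so L
n=10: →9(L), so W
n=11: →9(L), so W
n=12: →11(W), 10(W), 8(W) — all W, so L
n=13: →12(L), so W
n=14: →12(L), so W
n=15: →14(W), 13(W), 11(W) — all W, so L
n=16: →15(L), so W
n=17: →15(L), so W
n=18: →17(W), 16(W), 14(W) — all W, so L
n=19: →18(L), so W
n=20: →18(L), so W
n=21: →20(W), 19(W), 17(W) — all W, so L
n=22: →21(L), so W
n=23: →21(L), so W
n=24: →23(W), 22(W), 20(W) — all W, so L
n=25: →24(L), so W
n=26: →24(L), so W
n=27: →26(W), 25(W), 23(W) — all W, so L
n=28: →27(L), so W
n=29: →27(L), so W
n=30: →29(W), 28(W), 26(W) — all W, so L
n=31: →30(L), so W
n=32: →30(L), so W
n=33: →32(W), 31(W), 29(W) — all W, so L
n=34: →33(L), so W
n=35: →33(L), so W
n=36: →35(W), 34(W), 32(W) — all W, so L
n=37: →36(L), so W
L entries with 1 ≤ n ≤ 37 (n=0 is outside the asked range and is not counted): n = 3, 6, 9, 12, 15, 18, 21, 24, 27, 30, 33, 36; that makes 12.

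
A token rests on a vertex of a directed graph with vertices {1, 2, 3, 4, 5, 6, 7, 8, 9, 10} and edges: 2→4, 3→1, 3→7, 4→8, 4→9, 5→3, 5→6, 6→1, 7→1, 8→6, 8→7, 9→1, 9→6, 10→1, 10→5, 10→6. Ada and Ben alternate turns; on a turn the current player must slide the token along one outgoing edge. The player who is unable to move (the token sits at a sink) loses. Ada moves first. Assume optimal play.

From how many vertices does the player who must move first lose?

Compute win/loss labels from the base case upward. A position with no move is L. Any other position is W if it can reach an L in one move, else L.
Every edge goes from a vertex to one that appears earlier in the order 1, 6, 9, 7, 3, 5, 8, 10, 4, 2, so processing vertices in that order labels each vertex after all of its successors.
1: no outgoing edge → L
6: →1(L), so W
9: →1(L), so W
7: →1(L), so W
3: →1(L), so W
5: →3(W), 6(W) — all W, so L
8: →7(W), 6(W) — all W, so L
10: →5(L), so W
4: →8(L), so W
2: →4(W) only, which is W, so L
The L vertices are 1, 2, 5, 8; that is 4 in all.

4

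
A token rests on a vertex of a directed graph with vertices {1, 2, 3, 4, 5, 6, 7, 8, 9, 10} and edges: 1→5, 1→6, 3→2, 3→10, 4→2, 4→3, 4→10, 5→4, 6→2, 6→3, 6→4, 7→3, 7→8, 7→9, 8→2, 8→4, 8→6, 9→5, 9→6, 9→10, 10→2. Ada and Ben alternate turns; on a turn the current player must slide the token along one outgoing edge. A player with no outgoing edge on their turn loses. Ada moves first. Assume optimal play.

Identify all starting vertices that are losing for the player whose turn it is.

Build the W/L table. Terminal = L. A non-terminal position is W if it has a move to some L; otherwise it is L.
Every edge goes from a vertex to one that appears earlier in the order 2, 10, 3, 4, 6, 5, 9, 8, 7, 1, so processing vertices in that order labels each vertex after all of its successors.
2: no outgoing edge → L
10: reaches L-position 2 → W
3: reaches L-position 2 → W
4: reaches L-position 2 → W
6: reaches L-position 2 → W
5: only reaches 4(W), which is W → L
9: reaches L-position 5 → W
8: reaches L-position 2 → W
7: only reaches 8(W), 9(W), 3(W), all W → L
1: reaches L-position 5 → W
Reading off the rows marked L gives the requested list; there are 3 such vertices.

2, 5, 7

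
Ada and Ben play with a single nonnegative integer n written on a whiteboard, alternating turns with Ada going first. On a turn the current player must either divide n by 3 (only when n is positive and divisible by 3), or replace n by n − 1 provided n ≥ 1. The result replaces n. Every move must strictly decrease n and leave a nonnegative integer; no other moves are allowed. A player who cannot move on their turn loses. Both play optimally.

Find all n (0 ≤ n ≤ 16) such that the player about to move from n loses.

Classify positions by backward induction: terminal positions (no move available) are L. From any other position, the mover wins iff some move reaches an L.
n=0: no move → L
n=1: →0(L), so W
n=2: →1(W) only, which is W, so L
n=3: →2(L), so W
n=4: →3(W) only, which is W, so L
n=5: →4(L), so W
n=6: →2(L), so W
n=7: →6(W) only, which is W, so L
n=8: →7(L), so W
n=9: →3(W), 8(W) — all W, so L
n=10: →9(L), so W
n=11: →10(W) only, which is W, so L
n=12: →4(L), so W
n=13: →12(W) only, which is W, so L
n=14: →13(L), so W
n=15: →5(W), 14(W) — all W, so L
n=16: →15(L), so W
Reading off the rows marked L gives the requested list; there are 8 such values of n.

0, 2, 4, 7, 9, 11, 13, 15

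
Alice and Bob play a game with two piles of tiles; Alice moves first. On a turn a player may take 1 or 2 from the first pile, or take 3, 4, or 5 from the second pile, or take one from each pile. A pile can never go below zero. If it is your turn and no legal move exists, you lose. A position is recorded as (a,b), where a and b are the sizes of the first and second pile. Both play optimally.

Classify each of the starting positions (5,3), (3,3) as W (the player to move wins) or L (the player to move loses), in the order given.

(5,3): L, (3,3): W

Classify positions by backward induction: terminal positions (no move available) are L. From any other position, the mover wins iff some move reaches an L.
No move ever increases a pile, so every position that can arise here has a ≤ 5 and b ≤ 3; it is enough to label the cells with 0 ≤ a ≤ 5 and 0 ≤ b ≤ 3.
Every move lowers a or b (never raises either), so fill the grid row by row in increasing a, and left to right within a row: each cell's successors are then already labelled.
      b=0  b=1  b=2  b=3
a=0:    L    L    L    W
a=1:    W    W    W    W
a=2:    W    W    W    L
a=3:    L    L    L    W
a=4:    W    W    W    W
a=5:    W    W    W    L
Cells with no legal move (terminal, hence L): (0,0), (0,1), (0,2).
The remaining L cells, each justified by listing all of its moves:
(2,3): moves to (1,3)(W), (0,3)(W), (2,0)(W), (1,2)(W); every one is W ⇒ L
(3,0): moves to (2,0)(W), (1,0)(W); every one is W ⇒ L
(3,1): moves to (2,1)(W), (1,1)(W), (2,0)(W); every one is W ⇒ L
(3,2): moves to (2,2)(W), (1,2)(W), (2,1)(W); every one is W ⇒ L
(5,3): moves to (4,3)(W), (3,3)(W), (5,0)(W), (4,2)(W); every one is W ⇒ L
Every other cell has at least one move into one of the L cells above, so it is W.
(5,3): one of the L cells justified above, so L
(3,3): the move to (2,3) reaches an L cell, so W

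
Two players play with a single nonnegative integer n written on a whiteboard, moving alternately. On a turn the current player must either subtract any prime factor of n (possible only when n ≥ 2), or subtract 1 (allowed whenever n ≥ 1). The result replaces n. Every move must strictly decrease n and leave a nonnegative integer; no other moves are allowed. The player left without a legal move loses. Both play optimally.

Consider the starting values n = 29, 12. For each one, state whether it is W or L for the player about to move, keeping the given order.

29: W, 12: L

Classify positions by backward induction: terminal positions (no move available) are L. From any other position, the mover wins iff some move reaches an L.
n=0: no move → L
n=1: can move to 0, which is L ⇒ W
n=2: can move to 0, which is L ⇒ W
n=3: can move to 0, which is L ⇒ W
n=4: moves to 2(W), 3(W); every one is W ⇒ L
n=5: can move to 0, which is L ⇒ W
n=6: can move to 4, which is L ⇒ W
n=7: can move to 0, which is L ⇒ W
n=8: moves to 6(W), 7(W); every one is W ⇒ L
n=9: can move to 8, which is L ⇒ W
n=10: can move to 8, which is L ⇒ W
n=11: can move to 0, which is L ⇒ W
n=12: moves to 9(W), 10(W), 11(W); every one is W ⇒ L
n=13: can move to 0, which is L ⇒ W
n=14: can move to 12, which is L ⇒ W
n=15: can move to 12, which is L ⇒ W
n=16: moves to 14(W), 15(W); every one is W ⇒ L
n=17: can move to 0, which is L ⇒ W
n=18: can move to 16, which is L ⇒ W
n=19: can move to 0, which is L ⇒ W
n=20: moves to 15(W), 18(W), 19(W); every one is W ⇒ L
n=21: can move to 20, which is L ⇒ W
n=22: can move to 20, which is L ⇒ W
n=23: can move to 0, which is L ⇒ W
n=24: moves to 21(W), 22(W), 23(W); every one is W ⇒ L
n=25: can move to 20, which is L ⇒ W
n=26: can move to 24, which is L ⇒ W
n=27: can move to 24, which is L ⇒ W
n=28: moves to 21(W), 26(W), 27(W); every one is W ⇒ L
n=29: can move to 0, which is L ⇒ W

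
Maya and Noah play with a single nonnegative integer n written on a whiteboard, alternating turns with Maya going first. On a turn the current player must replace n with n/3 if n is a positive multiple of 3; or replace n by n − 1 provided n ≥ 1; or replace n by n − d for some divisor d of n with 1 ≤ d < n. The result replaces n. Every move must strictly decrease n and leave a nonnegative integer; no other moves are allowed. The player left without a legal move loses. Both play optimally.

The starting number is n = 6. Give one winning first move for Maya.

Move to 2.

Use the standard recursion: the mover loses at a terminal position; elsewhere, the mover wins exactly when some move hands the opponent an L position.
n=0: no move → L
n=1: can move to 0, which is L ⇒ W
n=2: the only move is to 1(W), a W ⇒ L
n=3: can move to 2, which is L ⇒ W
n=4: can move to 2, which is L ⇒ W
n=5: the only move is to 4(W), a W ⇒ L
n=6: can move to 2, which is L ⇒ W
From 6, the L positions reachable in one move are: 2, 5. Any move reaching one of these is winning.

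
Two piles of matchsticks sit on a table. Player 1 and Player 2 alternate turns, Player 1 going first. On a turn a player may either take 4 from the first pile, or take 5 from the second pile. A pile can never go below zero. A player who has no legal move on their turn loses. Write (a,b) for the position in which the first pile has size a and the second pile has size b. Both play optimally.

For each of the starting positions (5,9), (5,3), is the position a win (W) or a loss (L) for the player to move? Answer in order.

Label each position W (a win for the player to move) or L (a loss). A position with no legal move is L; any other position is W exactly when some move reaches an L, and L when every move reaches a W.
No move ever increases a pile, so every position that can arise here has a ≤ 5 and b ≤ 9; it is enough to label the cells with 0 ≤ a ≤ 5 and 0 ≤ b ≤ 9.
Every move lowers a or b (never raises either), so fill the grid row by row in increasing a, and left to right within a row: each cell's successors are then already labelled.
      b=0  b=1  b=2  b=3  b=4  b=5  b=6  b=7  b=8  b=9
a=0:    L    L    L    L    L    W    W    W    W    W
a=1:    L    L    L    L    L    W    W    W    W    W
a=2:    L    L    L    L    L    W    W    W    W    W
a=3:    L    L    L    L    L    W    W    W    W    W
a=4:    W    W    W    W    W    L    L    L    L    L
a=5:    W    W    W    W    W    L    L    L    L    L
Cells with no legal move (terminal, hence L): (0,0), (0,1), (0,2), (0,3), (0,4), (1,0), (1,1), (1,2), (1,3), (1,4), (2,0), (2,1), (2,2), (2,3), (2,4), (3,0), (3,1), (3,2), (3,3), (3,4).
The remaining L cells, each justified by listing all of its moves:
(4,5): →(0,5)(W), (4,0)(W) — all W, so L
(4,6): →(0,6)(W), (4,1)(W) — all W, so L
(4,7): →(0,7)(W), (4,2)(W) — all W, so L
(4,8): →(0,8)(W), (4,3)(W) — all W, so L
(4,9): →(0,9)(W), (4,4)(W) — all W, so L
(5,5): →(1,5)(W), (5,0)(W) — all W, so L
(5,6): →(1,6)(W), (5,1)(W) — all W, so L
(5,7): →(1,7)(W), (5,2)(W) — all W, so L
(5,8): →(1,8)(W), (5,3)(W) — all W, so L
(5,9): →(1,9)(W), (5,4)(W) — all W, so L
Every other cell has at least one move into one of the L cells above, so it is W.
(5,9): one of the L cells justified above, so L
(5,3): the move to (1,3) reaches an L cell, so W

(5,9): L, (5,3): W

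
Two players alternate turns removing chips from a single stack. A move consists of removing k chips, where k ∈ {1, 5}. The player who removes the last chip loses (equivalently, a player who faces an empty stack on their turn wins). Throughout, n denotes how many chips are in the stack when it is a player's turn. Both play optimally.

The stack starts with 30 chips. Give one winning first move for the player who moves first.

Remove 1, leaving 29.

Label each position W (a win for the player to move) or L (a loss). A position with no legal move is W; any other position is W exactly when some move reaches an L, and L when every move reaches a W.
n=0: no move; the opponent has just taken the last chip and therefore loses → W
n=1: →0(W) only, which is W, so L
n=2: →1(L), so W
n=3: →2(W) only, which is W, so L
n=4: →3(L), so W
n=5: →4(W), 0(W) — all W, so L
n=6: →5(L), so W
n=7: →6(W), 2(W) — all W, so L
n=8: →7(L), so W
n=9: →8(W), 4(W) — all W, so L
n=10: →9(L), so W
n=11: →10(W), 6(W) — all W, so L
n=12: →11(L), so W
n=13: →12(W), 8(W) — all W, so L
n=14: →13(L), so W
n=15: →14(W), 10(W) — all W, so L
n=16: →15(L), so W
n=17: →16(W), 12(W) — all W, so L
n=18: →17(L), so W
n=19: →18(W), 14(W) — all W, so L
n=20: →19(L), so W
n=21: →20(W), 16(W) — all W, so L
n=22: →21(L), so W
n=23: →22(W), 18(W) — all W, so L
n=24: →23(L), so W
n=25: →24(W), 20(W) — all W, so L
n=26: →25(L), so W
n=27: →26(W), 22(W) — all W, so L
n=28: →27(L), so W
n=29: →28(W), 24(W) — all W, so L
n=30: →29(L), so W
From 30, the L positions reachable in one move are: 29, 25. Any move reaching one of these is winning.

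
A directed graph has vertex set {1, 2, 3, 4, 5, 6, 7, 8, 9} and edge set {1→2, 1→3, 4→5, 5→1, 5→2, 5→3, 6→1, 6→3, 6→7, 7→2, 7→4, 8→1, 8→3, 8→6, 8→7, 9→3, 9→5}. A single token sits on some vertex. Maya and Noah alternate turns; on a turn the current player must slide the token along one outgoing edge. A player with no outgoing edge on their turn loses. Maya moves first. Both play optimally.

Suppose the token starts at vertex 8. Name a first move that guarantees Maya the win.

Move to 3.

Work bottom-up. With no move the player to move loses. Otherwise the position is W if at least one move leads to an L position for the opponent, and L if every move leads to a W.
Every edge goes from a vertex to one that appears earlier in the order 2, 3, 1, 5, 9, 4, 7, 6, 8, so processing vertices in that order labels each vertex after all of its successors.
2: no outgoing edge → L
3: no outgoing edge → L
1: W (go to 3, an L position)
5: W (go to 3, an L position)
9: W (go to 3, an L position)
4: L (sole option 5(W) is W)
7: W (go to 4, an L position)
6: W (go to 3, an L position)
8: W (go to 3, an L position)
From 8, the L positions reachable in one move are: 3.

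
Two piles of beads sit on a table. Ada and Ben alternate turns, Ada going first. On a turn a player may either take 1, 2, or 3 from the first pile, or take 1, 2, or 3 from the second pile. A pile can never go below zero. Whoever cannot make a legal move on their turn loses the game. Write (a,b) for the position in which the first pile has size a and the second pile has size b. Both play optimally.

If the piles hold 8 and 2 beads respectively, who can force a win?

Classify positions by backward induction: terminal positions (no move available) are L. From any other position, the mover wins iff some move reaches an L.
No move ever increases a pile, so every position that can arise here has a ≤ 8 and b ≤ 2; it is enough to label the cells with 0 ≤ a ≤ 8 and 0 ≤ b ≤ 2.
Every move lowers a or b (never raises either), so fill the grid row by row in increasing a, and left to right within a row: each cell's successors are then already labelled.
      b=0  b=1  b=2
a=0:    L    W    W
a=1:    W    L    W
a=2:    W    W    L
a=3:    W    W    W
a=4:    L    W    W
a=5:    W    L    W
a=6:    W    W    L
a=7:    W    W    W
a=8:    L    W    W
Cells with no legal move (terminal, hence L): (0,0).
The remaining L cells, each justified by listing all of its moves:
(1,1): moves to (0,1)(W), (1,0)(W); every one is W ⇒ L
(2,2): moves to (1,2)(W), (0,2)(W), (2,1)(W), (2,0)(W); every one is W ⇒ L
(4,0): moves to (3,0)(W), (2,0)(W), (1,0)(W); every one is W ⇒ L
(5,1): moves to (4,1)(W), (3,1)(W), (2,1)(W), (5,0)(W); every one is W ⇒ L
(6,2): moves to (5,2)(W), (4,2)(W), (3,2)(W), (6,1)(W), (6,0)(W); every one is W ⇒ L
(8,0): moves to (7,0)(W), (6,0)(W), (5,0)(W); every one is W ⇒ L
Every other cell has at least one move into one of the L cells above, so it is W.
From (8,2) Ada can move to (6,2), reaching an L position.

Ada wins.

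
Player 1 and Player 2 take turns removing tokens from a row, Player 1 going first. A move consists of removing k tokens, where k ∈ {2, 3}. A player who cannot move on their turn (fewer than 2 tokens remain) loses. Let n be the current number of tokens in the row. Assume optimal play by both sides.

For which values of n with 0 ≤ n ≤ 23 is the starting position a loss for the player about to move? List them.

0, 1, 5, 6, 10, 11, 15, 16, 20, 21

Build the W/L table. Terminal = L. A non-terminal position is W if it has a move to some L; otherwise it is L.
n=0: no move → L
n=1: no move → L
n=2: can move to 0, which is L ⇒ W
n=3: can move to 1, which is L ⇒ W
n=4: can move to 1, which is L ⇒ W
n=5: moves to 3(W), 2(W); every one is W ⇒ L
n=6: moves to 4(W), 3(W); every one is W ⇒ L
n=7: can move to 5, which is L ⇒ W
n=8: can move to 6, which is L ⇒ W
n=9: can move to 6, which is L ⇒ W
n=10: moves to 8(W), 7(W); every one is W ⇒ L
n=11: moves to 9(W), 8(W); every one is W ⇒ L
n=12: can move to 10, which is L ⇒ W
n=13: can move to 11, which is L ⇒ W
n=14: can move to 11, which is L ⇒ W
n=15: moves to 13(W), 12(W); every one is W ⇒ L
n=16: moves to 14(W), 13(W); every one is W ⇒ L
n=17: can move to 15, which is L ⇒ W
n=18: can move to 16, which is L ⇒ W
n=19: can move to 16, which is L ⇒ W
n=20: moves to 18(W), 17(W); every one is W ⇒ L
n=21: moves to 19(W), 18(W); every one is W ⇒ L
n=22: can move to 20, which is L ⇒ W
n=23: can move to 21, which is L ⇒ W
The losing starting values of n are exactly the entries labelled L in this table (10 of them).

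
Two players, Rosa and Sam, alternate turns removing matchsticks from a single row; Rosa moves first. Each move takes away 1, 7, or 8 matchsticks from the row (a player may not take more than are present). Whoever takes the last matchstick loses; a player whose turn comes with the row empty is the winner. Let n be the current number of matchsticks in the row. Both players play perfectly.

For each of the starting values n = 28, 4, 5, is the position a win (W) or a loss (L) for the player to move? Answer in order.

28: W, 4: W, 5: L

Classify positions by backward induction: terminal positions (no move available) are W. From any other position, the mover wins iff some move reaches an L.
n=0: no move; the opponent has just taken the last matchstick and therefore loses → W
n=1: L (sole option 0(W) is W)
n=2: W (go to 1, an L position)
n=3: L (sole option 2(W) is W)
n=4: W (go to 3, an L position)
n=5: L (sole option 4(W) is W)
n=6: W (go to 5, an L position)
n=7: L (options 6(W), 0(W) are all W)
n=8: W (go to 7, an L position)
n=9: W (go to 1, an L position)
n=10: W (go to 3, an L position)
n=11: W (go to 3, an L position)
n=12: W (go to 5, an L position)
n=13: W (go to 5, an L position)
n=14: W (go to 7, an L position)
n=15: W (go to 7, an L position)
n=16: L (options 15(W), 9(W), 8(W) are all W)
n=17: W (go to 16, an L position)
n=18: L (options 17(W), 11(W), 10(W) are all W)
n=19: W (go to 18, an L position)
n=20: L (options 19(W), 13(W), 12(W) are all W)
n=21: W (go to 20, an L position)
n=22: L (options 21(W), 15(W), 14(W) are all W)
n=23: W (go to 22, an L position)
n=24: W (go to 16, an L position)
n=25: W (go to 18, an L position)
n=26: W (go to 18, an L position)
n=27: W (go to 20, an L position)
n=28: W (go to 20, an L position)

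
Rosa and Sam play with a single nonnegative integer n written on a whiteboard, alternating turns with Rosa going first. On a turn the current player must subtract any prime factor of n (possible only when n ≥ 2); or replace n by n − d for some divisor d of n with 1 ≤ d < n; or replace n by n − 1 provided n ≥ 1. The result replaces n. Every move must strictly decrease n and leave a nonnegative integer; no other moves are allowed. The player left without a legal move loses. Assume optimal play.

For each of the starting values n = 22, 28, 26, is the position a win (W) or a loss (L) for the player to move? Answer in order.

22: W, 28: W, 26: L

Label each position W (a win for the player to move) or L (a loss). A position with no legal move is L; any other position is W exactly when some move reaches an L, and L when every move reaches a W.
n=0: no move → L
n=1: →0(L), so W
n=2: →0(L), so W
n=3: →0(L), so W
n=4: →2(W), 3(W) — all W, so L
n=5: →0(L), so W
n=6: →4(L), so W
n=7: →0(L), so W
n=8: →4(L), so W
n=9: →6(W), 8(W) — all W, so L
n=10: →9(L), so W
n=11: →0(L), so W
n=12: →9(L), so W
n=13: →0(L), so W
n=14: →7(W), 12(W), 13(W) — all W, so L
n=15: →14(L), so W
n=16: →14(L), so W
n=17: →0(L), so W
n=18: →9(L), so W
n=19: →0(L), so W
n=20: →10(W), 15(W), 16(W), 18(W), 19(W) — all W, so L
n=21: →14(L), so W
n=22: →20(L), so W
n=23: →0(L), so W
n=24: →20(L), so W
n=25: →20(L), so W
n=26: →13(W), 24(W), 25(W) — all W, so L
n=27: →26(L), so W
n=28: →14(L), so W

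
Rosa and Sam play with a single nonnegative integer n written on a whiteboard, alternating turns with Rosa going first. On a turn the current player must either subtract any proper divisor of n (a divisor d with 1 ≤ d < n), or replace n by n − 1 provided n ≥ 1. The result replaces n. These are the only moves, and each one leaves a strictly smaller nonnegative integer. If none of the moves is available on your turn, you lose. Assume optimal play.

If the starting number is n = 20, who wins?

Rosa wins.

Work bottom-up. With no move the player to move loses. Otherwise the position is W if at least one move leads to an L position for the opponent, and L if every move leads to a W.
n=0: no move → L
n=1: →0(L), so W
n=2: →1(W) only, which is W, so L
n=3: →2(L), so W
n=4: →2(L), so W
n=5: →4(W) only, which is W, so L
n=6: →5(L), so W
n=7: →6(W) only, which is W, so L
n=8: →7(L), so W
n=9: →6(W), 8(W) — all W, so L
n=10: →5(L), so W
n=11: →10(W) only, which is W, so L
n=12: →9(L), so W
n=13: →12(W) only, which is W, so L
n=14: →7(L), so W
n=15: →10(W), 12(W), 14(W) — all W, so L
n=16: →15(L), so W
n=17: →16(W) only, which is W, so L
n=18: →9(L), so W
n=19: →18(W) only, which is W, so L
n=20: →15(L), so W
From 20 Rosa can move to 15, reaching an L position.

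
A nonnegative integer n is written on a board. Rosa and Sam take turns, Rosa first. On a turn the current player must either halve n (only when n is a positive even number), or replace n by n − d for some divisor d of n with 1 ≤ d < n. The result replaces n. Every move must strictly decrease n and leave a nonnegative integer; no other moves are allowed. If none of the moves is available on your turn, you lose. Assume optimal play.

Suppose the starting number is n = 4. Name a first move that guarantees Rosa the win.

Move to 3.

Classify positions by backward induction: terminal positions (no move available) are L. From any other position, the mover wins iff some move reaches an L.
n=0: no move → L
n=1: no move → L
n=2: can move to 1, which is L ⇒ W
n=3: the only move is to 2(W), a W ⇒ L
n=4: can move to 3, which is L ⇒ W
From 4, the L positions reachable in one move are: 3.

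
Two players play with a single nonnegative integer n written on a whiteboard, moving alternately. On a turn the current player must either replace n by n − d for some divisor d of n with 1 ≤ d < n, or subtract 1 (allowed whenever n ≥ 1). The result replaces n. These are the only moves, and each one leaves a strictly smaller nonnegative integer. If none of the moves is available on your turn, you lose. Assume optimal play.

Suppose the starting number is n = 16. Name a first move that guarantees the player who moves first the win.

Classify positions by backward induction: terminal positions (no move available) are L. From any other position, the mover wins iff some move reaches an L.
n=0: no move → L
n=1: reaches L-position 0 → W
n=2: only reaches 1(W), which is W → L
n=3: reaches L-position 2 → W
n=4: reaches L-position 2 → W
n=5: only reaches 4(W), which is W → L
n=6: reaches L-position 5 → W
n=7: only reaches 6(W), which is W → L
n=8: reaches L-position 7 → W
n=9: only reaches 6(W), 8(W), all W → L
n=10: reaches L-position 5 → W
n=11: only reaches 10(W), which is W → L
n=12: reaches L-position 9 → W
n=13: only reaches 12(W), which is W → L
n=14: reaches L-position 7 → W
n=15: only reaches 10(W), 12(W), 14(W), all W → L
n=16: reaches L-position 15 → W
From 16, the L positions reachable in one move are: 15.

Move to 15.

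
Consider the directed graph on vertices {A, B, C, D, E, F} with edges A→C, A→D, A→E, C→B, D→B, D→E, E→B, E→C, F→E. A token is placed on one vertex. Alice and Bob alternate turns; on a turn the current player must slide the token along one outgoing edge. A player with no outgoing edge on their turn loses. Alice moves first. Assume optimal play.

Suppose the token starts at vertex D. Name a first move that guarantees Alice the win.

Move to B.

Label each position W (a win for the player to move) or L (a loss). A position with no legal move is L; any other position is W exactly when some move reaches an L, and L when every move reaches a W.
Every edge goes from a vertex to one that appears earlier in the order B, C, E, F, D, A, so processing vertices in that order labels each vertex after all of its successors.
B: no outgoing edge → L
C: can move to B, which is L ⇒ W
E: can move to B, which is L ⇒ W
F: the only move is to E(W), a W ⇒ L
D: can move to B, which is L ⇒ W
A: moves to D(W), E(W), C(W); every one is W ⇒ L
From D, the L positions reachable in one move are: B.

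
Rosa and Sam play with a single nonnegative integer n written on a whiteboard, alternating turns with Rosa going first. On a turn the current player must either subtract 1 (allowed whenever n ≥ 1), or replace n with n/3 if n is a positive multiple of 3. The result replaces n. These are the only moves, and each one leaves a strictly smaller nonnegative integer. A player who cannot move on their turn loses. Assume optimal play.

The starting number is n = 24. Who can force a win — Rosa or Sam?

Sam wins.

Compute win/loss labels from the base case upward. A position with no move is L. Any other position is W if it can reach an L in one move, else L.
n=0: no move → L
n=1: →0(L), so W
n=2: →1(W) only, which is W, so L
n=3: →2(L), so W
n=4: →3(W) only, which is W, so L
n=5: →4(L), so W
n=6: →2(L), so W
n=7: →6(W) only, which is W, so L
n=8: →7(L), so W
n=9: →3(W), 8(W) — all W, so L
n=10: →9(L), so W
n=11: →10(W) only, which is W, so L
n=12: →4(L), so W
n=13: →12(W) only, which is W, so L
n=14: →13(L), so W
n=15: →5(W), 14(W) — all W, so L
n=16: →15(L), so W
n=17: →16(W) only, which is W, so L
n=18: →17(L), so W
n=19: →18(W) only, which is W, so L
n=20: →19(L), so W
n=21: →7(L), so W
n=22: →21(W) only, which is W, so L
n=23: →22(L), so W
n=24: →8(W), 23(W) — all W, so L
Every move from 24 reaches a W position, so the mover loses.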